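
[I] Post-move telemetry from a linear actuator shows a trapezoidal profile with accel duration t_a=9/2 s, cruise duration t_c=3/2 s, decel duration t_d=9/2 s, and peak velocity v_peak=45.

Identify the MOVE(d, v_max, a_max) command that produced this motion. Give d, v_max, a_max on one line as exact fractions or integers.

d=270 v_max=45 a_max=10

a_max = 45/(9/2) = 10
d_a = ½·45·9/2 = 405/4; d_c = 45·3/2 = 135/2
d = 2·405/4 + 135/2 = 270
t_c = 3/2 > 0 → v_max = v_peak = 45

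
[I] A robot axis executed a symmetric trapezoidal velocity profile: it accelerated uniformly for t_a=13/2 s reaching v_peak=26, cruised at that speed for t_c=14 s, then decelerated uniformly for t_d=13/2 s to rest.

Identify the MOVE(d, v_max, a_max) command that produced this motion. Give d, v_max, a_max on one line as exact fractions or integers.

d=533 v_max=26 a_max=4

a_max = 26/(13/2) = 4
d_a = ½·26·13/2 = 169/2; d_c = 26·14 = 364
d = 2·169/2 + 364 = 533
t_c = 14 > 0 → v_max = v_peak = 26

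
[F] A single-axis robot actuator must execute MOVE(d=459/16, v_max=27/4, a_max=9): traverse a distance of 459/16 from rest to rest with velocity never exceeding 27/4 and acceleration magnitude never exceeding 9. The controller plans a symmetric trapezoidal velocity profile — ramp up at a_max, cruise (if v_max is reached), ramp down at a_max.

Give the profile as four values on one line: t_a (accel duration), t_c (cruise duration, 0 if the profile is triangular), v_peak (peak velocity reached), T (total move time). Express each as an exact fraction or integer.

t_a=3/4 t_c=7/2 v_peak=27/4 T=5

v_max²/a_max = (27/4)²/9 = 81/16
459/16 ≥ 81/16 so v_max reached
t_a = (27/4)/9 = 3/4; v_peak = 27/4
d_cruise = 459/16 − 81/16 = 189/8; t_c = (189/8)/(27/4) = 7/2
T = 2·3/4 + 7/2 = 5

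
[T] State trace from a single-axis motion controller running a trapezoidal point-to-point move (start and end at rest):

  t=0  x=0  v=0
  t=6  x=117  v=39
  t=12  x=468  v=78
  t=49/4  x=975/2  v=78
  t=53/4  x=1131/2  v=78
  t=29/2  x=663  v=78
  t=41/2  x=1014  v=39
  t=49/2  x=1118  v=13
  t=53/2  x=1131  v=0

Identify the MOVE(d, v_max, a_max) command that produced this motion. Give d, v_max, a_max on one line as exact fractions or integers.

d=1131 v_max=78 a_max=13/2

final state: t=53/2, x=1131, v=0 → d = 1131
a_max = (39−0)/(6−0) = 13/2
max v = 78 over t∈[12,29/2] → v_max = 78
check: 78·(12+5/2) = 1131 ✓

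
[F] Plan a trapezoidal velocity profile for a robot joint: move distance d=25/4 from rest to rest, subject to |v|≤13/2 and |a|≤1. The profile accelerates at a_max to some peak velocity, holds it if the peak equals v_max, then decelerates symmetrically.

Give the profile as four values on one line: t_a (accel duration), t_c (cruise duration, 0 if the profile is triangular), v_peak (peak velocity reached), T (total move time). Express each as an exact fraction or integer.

t_a=5/2 t_c=0 v_peak=5/2 T=5

v_max²/a_max = (13/2)²/1 = 169/4
25/4 < 169/4 → triangular
v_peak = √(25/4·1) = √(25/4) = 5/2
t_a = (5/2)/1 = 5/2; t_c = 0
T = 2·5/2 = 5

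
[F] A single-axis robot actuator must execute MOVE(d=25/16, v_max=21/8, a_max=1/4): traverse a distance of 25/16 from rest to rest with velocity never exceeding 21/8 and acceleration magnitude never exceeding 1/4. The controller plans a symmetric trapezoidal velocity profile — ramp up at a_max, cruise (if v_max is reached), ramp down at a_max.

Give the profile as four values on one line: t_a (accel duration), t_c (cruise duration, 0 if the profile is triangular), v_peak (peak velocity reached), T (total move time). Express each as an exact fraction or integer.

t_a=5/2 t_c=0 v_peak=5/8 T=5

vₘ²/aₘ = (21/8)²/(1/4) = 441/16
25/16 < 441/16 → triangular
v_peak = √(25/16·1/4) = √(25/64) = 5/8
t_a = (5/8)/(1/4) = 5/2; t_c = 0
T = 2·5/2 = 5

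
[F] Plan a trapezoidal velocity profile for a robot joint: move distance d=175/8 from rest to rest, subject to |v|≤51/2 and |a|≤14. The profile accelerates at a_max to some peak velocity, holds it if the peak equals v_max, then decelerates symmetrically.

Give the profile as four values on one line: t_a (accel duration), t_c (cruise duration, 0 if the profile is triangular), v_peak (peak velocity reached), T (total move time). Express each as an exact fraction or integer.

(v_max)²/a_max = (51/2)²/14 = 2601/56
175/8 < 2601/56 ⇒ no cruise
v_peak = √(175/8·14) = √(1225/4) = 35/2
t_a = (35/2)/14 = 5/4; t_c = 0
T = 2·5/4 = 5/2

t_a=5/4 t_c=0 v_peak=35/2 T=5/2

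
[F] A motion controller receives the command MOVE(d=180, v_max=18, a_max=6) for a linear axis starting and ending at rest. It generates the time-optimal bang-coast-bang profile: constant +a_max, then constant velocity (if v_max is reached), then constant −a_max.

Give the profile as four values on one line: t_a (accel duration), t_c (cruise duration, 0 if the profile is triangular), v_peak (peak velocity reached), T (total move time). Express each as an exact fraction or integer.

(v_max)²/a_max = 18²/6 = 54
180 ≥ 54 → trapezoidal
t_a = 18/6 = 3; v_peak = 18
d_cruise = 180 − 54 = 126; t_c = 126/18 = 7
T = 2·3 + 7 = 13

t_a=3 t_c=7 v_peak=18 T=13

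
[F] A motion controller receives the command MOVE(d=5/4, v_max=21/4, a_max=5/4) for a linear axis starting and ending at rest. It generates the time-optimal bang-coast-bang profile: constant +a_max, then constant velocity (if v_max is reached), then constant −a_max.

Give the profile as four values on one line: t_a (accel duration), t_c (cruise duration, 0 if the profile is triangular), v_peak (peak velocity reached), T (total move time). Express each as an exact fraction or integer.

(v_max)²/a_max = (21/4)²/(5/4) = 441/20
5/4 < 441/20 ⇒ no cruise
v_peak = √(5/4·5/4) = √(25/16) = 5/4
t_a = (5/4)/(5/4) = 1; t_c = 0
T = 2·1 = 2

t_a=1 t_c=0 v_peak=5/4 T=2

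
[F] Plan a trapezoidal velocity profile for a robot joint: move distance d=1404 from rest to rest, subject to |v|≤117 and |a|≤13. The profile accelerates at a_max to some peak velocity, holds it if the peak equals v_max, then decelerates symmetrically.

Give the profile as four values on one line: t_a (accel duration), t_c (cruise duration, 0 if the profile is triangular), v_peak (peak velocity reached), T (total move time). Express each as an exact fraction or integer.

t_a=9 t_c=3 v_peak=117 T=21

vₘ²/aₘ = 117²/13 = 1053
1404 ≥ 1053 → trapezoidal
t_a = 117/13 = 9; v_peak = 117
d_cruise = 1404 − 1053 = 351; t_c = 351/117 = 3
T = 2·9 + 3 = 21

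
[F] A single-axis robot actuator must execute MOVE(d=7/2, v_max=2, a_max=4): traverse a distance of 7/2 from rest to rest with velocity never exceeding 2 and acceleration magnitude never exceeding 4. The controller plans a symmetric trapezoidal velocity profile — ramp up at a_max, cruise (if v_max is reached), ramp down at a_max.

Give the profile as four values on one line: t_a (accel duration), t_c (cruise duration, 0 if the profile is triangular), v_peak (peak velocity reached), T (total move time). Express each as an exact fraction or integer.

t_a=1/2 t_c=5/4 v_peak=2 T=9/4

(v_max)²/a_max = 2²/4 = 1
7/2 ≥ 1 → trapezoidal
t_a = 2/4 = 1/2; v_peak = 2
d_cruise = 7/2 − 1 = 5/2; t_c = (5/2)/2 = 5/4
T = 2·1/2 + 5/4 = 9/4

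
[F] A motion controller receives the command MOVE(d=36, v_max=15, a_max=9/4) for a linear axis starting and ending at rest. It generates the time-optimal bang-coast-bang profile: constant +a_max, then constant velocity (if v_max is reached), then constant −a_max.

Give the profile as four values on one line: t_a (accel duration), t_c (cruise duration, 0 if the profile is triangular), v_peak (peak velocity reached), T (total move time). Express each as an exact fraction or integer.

(v_max)²/a_max = 15²/(9/4) = 100
36 < 100 so t_c = 0
v_peak = √(36·9/4) = √81 = 9
t_a = 9/(9/4) = 4; t_c = 0
T = 2·4 = 8

t_a=4 t_c=0 v_peak=9 T=8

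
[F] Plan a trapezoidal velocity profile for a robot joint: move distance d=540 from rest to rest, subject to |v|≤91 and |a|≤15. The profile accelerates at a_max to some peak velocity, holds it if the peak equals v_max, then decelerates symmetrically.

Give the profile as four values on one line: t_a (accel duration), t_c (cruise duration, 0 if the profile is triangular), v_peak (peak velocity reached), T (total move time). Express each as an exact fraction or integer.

t_a=6 t_c=0 v_peak=90 T=12

v_max²/a_max = 91²/15 = 8281/15
540 < 8281/15 → triangular
v_peak = √(540·15) = √8100 = 90
t_a = 90/15 = 6; t_c = 0
T = 2·6 = 12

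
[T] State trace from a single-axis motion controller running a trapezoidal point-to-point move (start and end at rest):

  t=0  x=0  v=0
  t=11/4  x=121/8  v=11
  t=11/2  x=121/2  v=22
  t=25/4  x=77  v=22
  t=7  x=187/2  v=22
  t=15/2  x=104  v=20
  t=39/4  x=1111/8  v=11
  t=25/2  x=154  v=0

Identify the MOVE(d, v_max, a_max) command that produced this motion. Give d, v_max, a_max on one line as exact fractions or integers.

d=154 v_max=22 a_max=4

final state: t=25/2, x=154, v=0 → d = 154
a_max = (11−0)/(11/4−0) = 4
max v = 22 over t∈[11/2,7] → v_max = 22
check: 22·(11/2+3/2) = 154 ✓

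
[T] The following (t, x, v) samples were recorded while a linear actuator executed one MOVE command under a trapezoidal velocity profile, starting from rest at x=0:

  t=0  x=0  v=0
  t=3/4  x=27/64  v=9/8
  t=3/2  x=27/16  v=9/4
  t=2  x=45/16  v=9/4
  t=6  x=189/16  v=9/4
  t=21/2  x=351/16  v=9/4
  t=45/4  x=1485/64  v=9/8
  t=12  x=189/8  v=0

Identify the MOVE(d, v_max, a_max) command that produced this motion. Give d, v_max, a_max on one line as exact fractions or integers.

final state: t=12, x=189/8, v=0 → d = 189/8
a_max = (9/8−0)/(3/4−0) = 3/2
max v = 9/4 over t∈[3/2,21/2] → v_max = 9/4
check: 9/4·(3/2+9) = 189/8 ✓

d=189/8 v_max=9/4 a_max=3/2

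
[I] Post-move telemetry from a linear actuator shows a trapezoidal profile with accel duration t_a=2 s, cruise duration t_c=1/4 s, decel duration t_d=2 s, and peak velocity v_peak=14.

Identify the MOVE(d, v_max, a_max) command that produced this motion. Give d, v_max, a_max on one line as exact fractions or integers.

d=63/2 v_max=14 a_max=7

a_max = 14/2 = 7
d_a = ½·14·2 = 14; d_c = 14·1/4 = 7/2
d = 2·14 + 7/2 = 63/2
t_c = 1/4 > 0 → v_max = v_peak = 14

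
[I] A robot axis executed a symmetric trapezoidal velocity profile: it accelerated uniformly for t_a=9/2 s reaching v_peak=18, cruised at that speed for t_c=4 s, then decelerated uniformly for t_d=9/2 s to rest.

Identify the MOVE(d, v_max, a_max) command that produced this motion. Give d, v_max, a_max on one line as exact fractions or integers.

d=153 v_max=18 a_max=4

a_max = 18/(9/2) = 4
d_a = ½·18·9/2 = 81/2; d_c = 18·4 = 72
d = 2·81/2 + 72 = 153
t_c = 4 > 0 so v_max = 18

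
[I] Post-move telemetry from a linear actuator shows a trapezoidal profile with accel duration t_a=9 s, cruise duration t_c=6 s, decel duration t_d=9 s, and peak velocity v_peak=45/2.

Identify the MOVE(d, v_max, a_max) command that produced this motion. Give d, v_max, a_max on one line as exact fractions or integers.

a_max = (45/2)/9 = 5/2
d_a = ½·45/2·9 = 405/4; d_c = 45/2·6 = 135
d = 2·405/4 + 135 = 675/2
t_c = 6 > 0 so v_max = 45/2

d=675/2 v_max=45/2 a_max=5/2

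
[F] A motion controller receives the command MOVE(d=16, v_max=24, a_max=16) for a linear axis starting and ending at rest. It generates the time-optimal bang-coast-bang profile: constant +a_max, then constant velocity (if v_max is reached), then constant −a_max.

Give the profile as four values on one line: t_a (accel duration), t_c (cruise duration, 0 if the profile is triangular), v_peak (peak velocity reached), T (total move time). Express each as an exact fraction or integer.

t_a=1 t_c=0 v_peak=16 T=2

vₘ²/aₘ = 24²/16 = 36
16 < 36 ⇒ no cruise
v_peak = √(16·16) = √256 = 16
t_a = 16/16 = 1; t_c = 0
T = 2·1 = 2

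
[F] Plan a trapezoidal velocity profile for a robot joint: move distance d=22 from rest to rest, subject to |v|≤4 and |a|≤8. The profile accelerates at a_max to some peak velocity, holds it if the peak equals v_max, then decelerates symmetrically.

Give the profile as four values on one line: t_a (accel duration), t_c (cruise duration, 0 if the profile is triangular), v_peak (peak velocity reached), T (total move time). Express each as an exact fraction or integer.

v_max²/a_max = 4²/8 = 2
22 ≥ 2 ⇒ cruise phase
t_a = 4/8 = 1/2; v_peak = 4
d_cruise = 22 − 2 = 20; t_c = 20/4 = 5
T = 2·1/2 + 5 = 6

t_a=1/2 t_c=5 v_peak=4 T=6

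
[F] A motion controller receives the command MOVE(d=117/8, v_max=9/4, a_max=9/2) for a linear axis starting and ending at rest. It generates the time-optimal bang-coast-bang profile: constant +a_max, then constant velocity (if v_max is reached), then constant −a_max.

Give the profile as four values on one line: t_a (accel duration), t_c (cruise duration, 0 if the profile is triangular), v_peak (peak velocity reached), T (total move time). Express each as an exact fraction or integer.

t_a=1/2 t_c=6 v_peak=9/4 T=7

(v_max)²/a_max = (9/4)²/(9/2) = 9/8
117/8 ≥ 9/8 so v_max reached
t_a = (9/4)/(9/2) = 1/2; v_peak = 9/4
d_cruise = 117/8 − 9/8 = 27/2; t_c = (27/2)/(9/4) = 6
T = 2·1/2 + 6 = 7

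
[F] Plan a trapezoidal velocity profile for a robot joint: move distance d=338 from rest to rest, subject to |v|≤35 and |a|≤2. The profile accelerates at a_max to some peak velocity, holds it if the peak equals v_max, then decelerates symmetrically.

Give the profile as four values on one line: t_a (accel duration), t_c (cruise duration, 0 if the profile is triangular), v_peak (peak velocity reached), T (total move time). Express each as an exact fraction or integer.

t_a=13 t_c=0 v_peak=26 T=26

vₘ²/aₘ = 35²/2 = 1225/2
338 < 1225/2 → triangular
v_peak = √(338·2) = √676 = 26
t_a = 26/2 = 13; t_c = 0
T = 2·13 = 26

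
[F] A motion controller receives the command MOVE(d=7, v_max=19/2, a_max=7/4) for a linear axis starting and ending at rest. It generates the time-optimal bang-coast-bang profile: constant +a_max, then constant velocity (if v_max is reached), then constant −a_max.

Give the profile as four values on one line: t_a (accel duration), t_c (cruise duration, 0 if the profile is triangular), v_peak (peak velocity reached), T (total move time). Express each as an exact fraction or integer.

vₘ²/aₘ = (19/2)²/(7/4) = 361/7
7 < 361/7 → triangular
v_peak = √(7·7/4) = √(49/4) = 7/2
t_a = (7/2)/(7/4) = 2; t_c = 0
T = 2·2 = 4

t_a=2 t_c=0 v_peak=7/2 T=4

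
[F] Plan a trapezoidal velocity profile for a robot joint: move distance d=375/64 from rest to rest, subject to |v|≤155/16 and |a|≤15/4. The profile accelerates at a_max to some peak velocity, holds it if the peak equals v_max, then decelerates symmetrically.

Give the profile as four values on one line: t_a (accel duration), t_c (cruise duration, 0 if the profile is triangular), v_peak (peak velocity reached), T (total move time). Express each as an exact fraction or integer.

t_a=5/4 t_c=0 v_peak=75/16 T=5/2

(v_max)²/a_max = (155/16)²/(15/4) = 4805/192
375/64 < 4805/192 ⇒ no cruise
v_peak = √(375/64·15/4) = √(5625/256) = 75/16
t_a = (75/16)/(15/4) = 5/4; t_c = 0
T = 2·5/4 = 5/2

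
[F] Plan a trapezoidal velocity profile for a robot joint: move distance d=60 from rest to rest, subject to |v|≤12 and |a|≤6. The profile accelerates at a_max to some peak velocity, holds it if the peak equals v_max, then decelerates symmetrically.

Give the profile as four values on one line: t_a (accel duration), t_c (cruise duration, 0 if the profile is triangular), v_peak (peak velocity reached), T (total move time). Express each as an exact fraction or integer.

v_max²/a_max = 12²/6 = 24
60 ≥ 24 → trapezoidal
t_a = 12/6 = 2; v_peak = 12
d_cruise = 60 − 24 = 36; t_c = 36/12 = 3
T = 2·2 + 3 = 7

t_a=2 t_c=3 v_peak=12 T=7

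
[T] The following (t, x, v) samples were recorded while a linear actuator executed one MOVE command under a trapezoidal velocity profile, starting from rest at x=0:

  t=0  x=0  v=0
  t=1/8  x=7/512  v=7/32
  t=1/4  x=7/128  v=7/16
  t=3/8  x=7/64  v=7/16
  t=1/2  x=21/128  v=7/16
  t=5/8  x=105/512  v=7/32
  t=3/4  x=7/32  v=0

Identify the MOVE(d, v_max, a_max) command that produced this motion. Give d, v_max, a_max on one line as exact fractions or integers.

final state: t=3/4, x=7/32, v=0 → d = 7/32
a_max = (7/32−0)/(1/8−0) = 7/4
max v = 7/16 over t∈[1/4,1/2] → v_max = 7/16
check: 7/16·(1/4+1/4) = 7/32 ✓

d=7/32 v_max=7/16 a_max=7/4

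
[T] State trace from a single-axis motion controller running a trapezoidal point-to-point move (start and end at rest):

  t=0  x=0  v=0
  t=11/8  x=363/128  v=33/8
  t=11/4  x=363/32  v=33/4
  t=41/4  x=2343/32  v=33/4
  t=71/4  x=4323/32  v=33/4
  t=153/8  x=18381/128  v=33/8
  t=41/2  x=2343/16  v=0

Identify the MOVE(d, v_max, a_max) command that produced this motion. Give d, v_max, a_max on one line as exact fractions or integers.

d=2343/16 v_max=33/4 a_max=3

final state: t=41/2, x=2343/16, v=0 → d = 2343/16
a_max = (33/8−0)/(11/8−0) = 3
max v = 33/4 over t∈[11/4,71/4] → v_max = 33/4
check: 33/4·(11/4+15) = 2343/16 ✓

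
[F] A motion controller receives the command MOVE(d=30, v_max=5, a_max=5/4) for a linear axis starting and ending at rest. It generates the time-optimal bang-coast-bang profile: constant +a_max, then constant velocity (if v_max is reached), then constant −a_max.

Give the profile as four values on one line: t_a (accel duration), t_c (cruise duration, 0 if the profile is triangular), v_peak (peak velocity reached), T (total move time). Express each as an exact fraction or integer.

t_a=4 t_c=2 v_peak=5 T=10

(v_max)²/a_max = 5²/(5/4) = 20
30 ≥ 20 so v_max reached
t_a = 5/(5/4) = 4; v_peak = 5
d_cruise = 30 − 20 = 10; t_c = 10/5 = 2
T = 2·4 + 2 = 10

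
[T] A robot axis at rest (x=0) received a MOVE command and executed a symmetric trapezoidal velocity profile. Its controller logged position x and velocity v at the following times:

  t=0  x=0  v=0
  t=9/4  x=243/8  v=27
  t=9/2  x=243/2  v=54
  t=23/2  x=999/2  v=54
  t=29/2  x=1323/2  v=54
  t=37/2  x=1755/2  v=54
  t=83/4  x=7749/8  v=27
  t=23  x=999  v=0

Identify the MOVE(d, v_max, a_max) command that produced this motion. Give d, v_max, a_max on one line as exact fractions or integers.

final state: t=23, x=999, v=0 → d = 999
a_max = (27−0)/(9/4−0) = 12
max v = 54 over t∈[9/2,37/2] → v_max = 54
check: 54·(9/2+14) = 999 ✓

d=999 v_max=54 a_max=12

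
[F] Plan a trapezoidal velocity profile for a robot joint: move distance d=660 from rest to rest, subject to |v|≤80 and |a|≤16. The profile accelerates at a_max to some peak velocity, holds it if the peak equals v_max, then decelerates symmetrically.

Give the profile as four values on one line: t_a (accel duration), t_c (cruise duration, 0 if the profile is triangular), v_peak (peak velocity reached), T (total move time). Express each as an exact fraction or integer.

v_max²/a_max = 80²/16 = 400
660 ≥ 400 → trapezoidal
t_a = 80/16 = 5; v_peak = 80
d_cruise = 660 − 400 = 260; t_c = 260/80 = 13/4
T = 2·5 + 13/4 = 53/4

t_a=5 t_c=13/4 v_peak=80 T=53/4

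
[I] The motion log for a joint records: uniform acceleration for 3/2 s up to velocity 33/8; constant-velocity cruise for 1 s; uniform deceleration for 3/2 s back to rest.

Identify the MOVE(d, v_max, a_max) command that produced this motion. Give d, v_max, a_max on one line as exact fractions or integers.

d=165/16 v_max=33/8 a_max=11/4

a_max = (33/8)/(3/2) = 11/4
d_a = ½·33/8·3/2 = 99/32; d_c = 33/8·1 = 33/8
d = 2·99/32 + 33/8 = 165/16
t_c = 1 > 0 so v_max = 33/8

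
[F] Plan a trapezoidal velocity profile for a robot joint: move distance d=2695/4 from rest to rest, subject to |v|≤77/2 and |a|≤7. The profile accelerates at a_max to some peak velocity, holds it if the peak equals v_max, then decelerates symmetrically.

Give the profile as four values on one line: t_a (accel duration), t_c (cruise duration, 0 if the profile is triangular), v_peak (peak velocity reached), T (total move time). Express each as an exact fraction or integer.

(v_max)²/a_max = (77/2)²/7 = 847/4
2695/4 ≥ 847/4 so v_max reached
t_a = (77/2)/7 = 11/2; v_peak = 77/2
d_cruise = 2695/4 − 847/4 = 462; t_c = 462/(77/2) = 12
T = 2·11/2 + 12 = 23

t_a=11/2 t_c=12 v_peak=77/2 T=23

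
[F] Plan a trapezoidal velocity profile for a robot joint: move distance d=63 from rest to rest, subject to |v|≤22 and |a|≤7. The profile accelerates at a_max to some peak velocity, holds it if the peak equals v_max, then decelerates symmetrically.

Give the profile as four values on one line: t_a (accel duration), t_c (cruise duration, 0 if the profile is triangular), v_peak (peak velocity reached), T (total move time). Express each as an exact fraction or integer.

t_a=3 t_c=0 v_peak=21 T=6

v_max²/a_max = 22²/7 = 484/7
63 < 484/7 → triangular
v_peak = √(63·7) = √441 = 21
t_a = 21/7 = 3; t_c = 0
T = 2·3 = 6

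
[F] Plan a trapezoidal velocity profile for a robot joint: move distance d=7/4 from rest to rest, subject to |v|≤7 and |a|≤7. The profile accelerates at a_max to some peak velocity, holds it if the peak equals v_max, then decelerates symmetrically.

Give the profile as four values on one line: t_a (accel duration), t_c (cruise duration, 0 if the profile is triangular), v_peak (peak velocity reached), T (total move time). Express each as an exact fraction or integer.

t_a=1/2 t_c=0 v_peak=7/2 T=1

v_max²/a_max = 7²/7 = 7
7/4 < 7 → triangular
v_peak = √(7/4·7) = √(49/4) = 7/2
t_a = (7/2)/7 = 1/2; t_c = 0
T = 2·1/2 = 1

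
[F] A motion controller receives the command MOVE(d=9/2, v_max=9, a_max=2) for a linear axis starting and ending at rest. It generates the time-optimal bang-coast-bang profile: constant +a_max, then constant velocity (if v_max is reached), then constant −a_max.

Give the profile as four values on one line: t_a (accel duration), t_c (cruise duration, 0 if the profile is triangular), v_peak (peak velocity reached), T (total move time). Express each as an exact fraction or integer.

t_a=3/2 t_c=0 v_peak=3 T=3

v_max²/a_max = 9²/2 = 81/2
9/2 < 81/2 → triangular
v_peak = √(9/2·2) = √9 = 3
t_a = 3/2; t_c = 0
T = 2·3/2 = 3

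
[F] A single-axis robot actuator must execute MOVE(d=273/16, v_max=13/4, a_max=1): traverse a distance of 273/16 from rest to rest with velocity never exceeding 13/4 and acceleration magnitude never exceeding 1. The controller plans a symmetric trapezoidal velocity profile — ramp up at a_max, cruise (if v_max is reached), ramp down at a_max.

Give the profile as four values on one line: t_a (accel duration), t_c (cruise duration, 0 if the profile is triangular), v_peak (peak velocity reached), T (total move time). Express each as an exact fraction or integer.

v_max²/a_max = (13/4)²/1 = 169/16
273/16 ≥ 169/16 ⇒ cruise phase
t_a = (13/4)/1 = 13/4; v_peak = 13/4
d_cruise = 273/16 − 169/16 = 13/2; t_c = (13/2)/(13/4) = 2
T = 2·13/4 + 2 = 17/2

t_a=13/4 t_c=2 v_peak=13/4 T=17/2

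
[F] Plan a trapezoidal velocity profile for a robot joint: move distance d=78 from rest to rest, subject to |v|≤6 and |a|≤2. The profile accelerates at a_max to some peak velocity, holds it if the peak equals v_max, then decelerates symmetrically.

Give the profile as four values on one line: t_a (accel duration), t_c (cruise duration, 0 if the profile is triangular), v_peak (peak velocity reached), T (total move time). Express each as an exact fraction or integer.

t_a=3 t_c=10 v_peak=6 T=16

vₘ²/aₘ = 6²/2 = 18
78 ≥ 18 → trapezoidal
t_a = 6/2 = 3; v_peak = 6
d_cruise = 78 − 18 = 60; t_c = 60/6 = 10
T = 2·3 + 10 = 16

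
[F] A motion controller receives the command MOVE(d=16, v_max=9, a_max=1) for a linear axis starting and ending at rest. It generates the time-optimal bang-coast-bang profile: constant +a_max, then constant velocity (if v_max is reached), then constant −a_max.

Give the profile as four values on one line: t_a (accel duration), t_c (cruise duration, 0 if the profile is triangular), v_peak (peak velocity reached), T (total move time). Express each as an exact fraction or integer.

t_a=4 t_c=0 v_peak=4 T=8

vₘ²/aₘ = 9²/1 = 81
16 < 81 → triangular
v_peak = √(16·1) = √16 = 4
t_a = 4/1 = 4; t_c = 0
T = 2·4 = 8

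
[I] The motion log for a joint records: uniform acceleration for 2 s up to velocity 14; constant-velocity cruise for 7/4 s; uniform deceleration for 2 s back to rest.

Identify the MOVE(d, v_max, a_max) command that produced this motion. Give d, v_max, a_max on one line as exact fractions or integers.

d=105/2 v_max=14 a_max=7

a_max = 14/2 = 7
d_a = ½·14·2 = 14; d_c = 14·7/4 = 49/2
d = 2·14 + 49/2 = 105/2
t_c = 7/4 > 0 so v_max = 14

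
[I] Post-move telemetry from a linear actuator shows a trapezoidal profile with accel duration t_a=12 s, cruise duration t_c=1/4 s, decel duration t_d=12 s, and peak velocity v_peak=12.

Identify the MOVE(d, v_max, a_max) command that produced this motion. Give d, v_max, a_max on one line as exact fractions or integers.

d=147 v_max=12 a_max=1

a_max = 12/12 = 1
d_a = ½·12·12 = 72; d_c = 12·1/4 = 3
d = 2·72 + 3 = 147
t_c = 1/4 > 0 ⇒ limit active, v_max = 12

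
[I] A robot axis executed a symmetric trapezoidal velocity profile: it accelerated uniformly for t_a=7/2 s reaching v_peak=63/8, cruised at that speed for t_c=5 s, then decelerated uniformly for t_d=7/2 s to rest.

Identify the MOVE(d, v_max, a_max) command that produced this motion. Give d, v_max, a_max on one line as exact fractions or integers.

a_max = (63/8)/(7/2) = 9/4
d_a = ½·63/8·7/2 = 441/32; d_c = 63/8·5 = 315/8
d = 2·441/32 + 315/8 = 1071/16
t_c = 5 > 0 so v_max = 63/8

d=1071/16 v_max=63/8 a_max=9/4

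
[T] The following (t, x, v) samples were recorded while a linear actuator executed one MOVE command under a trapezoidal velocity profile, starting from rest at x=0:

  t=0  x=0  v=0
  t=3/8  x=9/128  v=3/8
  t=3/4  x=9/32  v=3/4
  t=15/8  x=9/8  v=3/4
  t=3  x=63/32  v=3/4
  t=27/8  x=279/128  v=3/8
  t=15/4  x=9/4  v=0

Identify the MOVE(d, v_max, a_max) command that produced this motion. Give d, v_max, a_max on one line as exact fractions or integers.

final state: t=15/4, x=9/4, v=0 → d = 9/4
a_max = (3/8−0)/(3/8−0) = 1
max v = 3/4 over t∈[3/4,3] → v_max = 3/4
check: 3/4·(3/4+9/4) = 9/4 ✓

d=9/4 v_max=3/4 a_max=1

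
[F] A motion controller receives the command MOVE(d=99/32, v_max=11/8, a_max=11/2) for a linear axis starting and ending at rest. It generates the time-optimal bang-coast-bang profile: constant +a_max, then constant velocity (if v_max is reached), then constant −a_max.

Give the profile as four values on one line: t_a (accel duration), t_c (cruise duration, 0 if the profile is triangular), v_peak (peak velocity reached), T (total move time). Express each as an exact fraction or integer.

t_a=1/4 t_c=2 v_peak=11/8 T=5/2

v_max²/a_max = (11/8)²/(11/2) = 11/32
99/32 ≥ 11/32 so v_max reached
t_a = (11/8)/(11/2) = 1/4; v_peak = 11/8
d_cruise = 99/32 − 11/32 = 11/4; t_c = (11/4)/(11/8) = 2
T = 2·1/4 + 2 = 5/2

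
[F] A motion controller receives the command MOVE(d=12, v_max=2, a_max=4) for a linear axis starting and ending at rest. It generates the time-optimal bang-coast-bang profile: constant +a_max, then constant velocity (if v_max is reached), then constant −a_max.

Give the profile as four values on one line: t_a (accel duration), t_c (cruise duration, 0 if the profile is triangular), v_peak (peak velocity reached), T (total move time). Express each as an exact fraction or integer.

vₘ²/aₘ = 2²/4 = 1
12 ≥ 1 → trapezoidal
t_a = 2/4 = 1/2; v_peak = 2
d_cruise = 12 − 1 = 11; t_c = 11/2
T = 2·1/2 + 11/2 = 13/2

t_a=1/2 t_c=11/2 v_peak=2 T=13/2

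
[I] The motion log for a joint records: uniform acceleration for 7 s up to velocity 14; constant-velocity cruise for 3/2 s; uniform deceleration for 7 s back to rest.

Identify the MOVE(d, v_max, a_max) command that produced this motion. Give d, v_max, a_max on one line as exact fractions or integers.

a_max = 14/7 = 2
d_a = ½·14·7 = 49; d_c = 14·3/2 = 21
d = 2·49 + 21 = 119
t_c = 3/2 > 0 → v_max = v_peak = 14

d=119 v_max=14 a_max=2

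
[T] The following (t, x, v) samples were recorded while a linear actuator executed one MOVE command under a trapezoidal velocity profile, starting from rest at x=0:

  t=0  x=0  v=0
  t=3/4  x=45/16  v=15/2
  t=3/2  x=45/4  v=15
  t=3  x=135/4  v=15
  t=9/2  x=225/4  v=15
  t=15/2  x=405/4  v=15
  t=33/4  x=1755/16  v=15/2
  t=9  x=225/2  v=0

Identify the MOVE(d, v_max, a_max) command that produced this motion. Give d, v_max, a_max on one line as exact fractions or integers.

d=225/2 v_max=15 a_max=10

final state: t=9, x=225/2, v=0 → d = 225/2
a_max = (15/2−0)/(3/4−0) = 10
max v = 15 over t∈[3/2,15/2] → v_max = 15
check: 15·(3/2+6) = 225/2 ✓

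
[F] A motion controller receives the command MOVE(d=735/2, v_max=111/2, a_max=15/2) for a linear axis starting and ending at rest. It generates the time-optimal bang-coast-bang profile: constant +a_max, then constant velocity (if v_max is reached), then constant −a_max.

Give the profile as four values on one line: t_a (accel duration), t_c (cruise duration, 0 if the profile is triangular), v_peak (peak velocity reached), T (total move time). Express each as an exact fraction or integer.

t_a=7 t_c=0 v_peak=105/2 T=14

(v_max)²/a_max = (111/2)²/(15/2) = 4107/10
735/2 < 4107/10 → triangular
v_peak = √(735/2·15/2) = √(11025/4) = 105/2
t_a = (105/2)/(15/2) = 7; t_c = 0
T = 2·7 = 14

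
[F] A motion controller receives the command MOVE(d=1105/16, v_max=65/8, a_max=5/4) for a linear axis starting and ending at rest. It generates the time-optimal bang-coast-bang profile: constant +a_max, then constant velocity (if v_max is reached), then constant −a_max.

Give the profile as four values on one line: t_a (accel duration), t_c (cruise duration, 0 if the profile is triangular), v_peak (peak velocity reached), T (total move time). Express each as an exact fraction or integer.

v_max²/a_max = (65/8)²/(5/4) = 845/16
1105/16 ≥ 845/16 → trapezoidal
t_a = (65/8)/(5/4) = 13/2; v_peak = 65/8
d_cruise = 1105/16 − 845/16 = 65/4; t_c = (65/4)/(65/8) = 2
T = 2·13/2 + 2 = 15

t_a=13/2 t_c=2 v_peak=65/8 T=15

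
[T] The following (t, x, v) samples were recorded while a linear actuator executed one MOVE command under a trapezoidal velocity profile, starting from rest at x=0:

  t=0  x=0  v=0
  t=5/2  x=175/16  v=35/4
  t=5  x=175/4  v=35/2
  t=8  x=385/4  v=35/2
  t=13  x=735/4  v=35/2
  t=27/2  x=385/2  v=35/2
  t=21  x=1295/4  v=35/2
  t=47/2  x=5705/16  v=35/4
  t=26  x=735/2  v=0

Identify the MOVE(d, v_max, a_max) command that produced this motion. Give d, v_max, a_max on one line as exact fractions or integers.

final state: t=26, x=735/2, v=0 → d = 735/2
a_max = (35/4−0)/(5/2−0) = 7/2
max v = 35/2 over t∈[5,21] → v_max = 35/2
check: 35/2·(5+16) = 735/2 ✓

d=735/2 v_max=35/2 a_max=7/2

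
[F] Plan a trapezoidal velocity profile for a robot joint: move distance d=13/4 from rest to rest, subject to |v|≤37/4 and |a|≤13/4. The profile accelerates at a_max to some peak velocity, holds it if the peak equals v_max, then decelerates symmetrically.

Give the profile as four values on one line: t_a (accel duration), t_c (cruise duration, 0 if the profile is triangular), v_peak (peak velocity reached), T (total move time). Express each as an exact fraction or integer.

(v_max)²/a_max = (37/4)²/(13/4) = 1369/52
13/4 < 1369/52 so t_c = 0
v_peak = √(13/4·13/4) = √(169/16) = 13/4
t_a = (13/4)/(13/4) = 1; t_c = 0
T = 2·1 = 2

t_a=1 t_c=0 v_peak=13/4 T=2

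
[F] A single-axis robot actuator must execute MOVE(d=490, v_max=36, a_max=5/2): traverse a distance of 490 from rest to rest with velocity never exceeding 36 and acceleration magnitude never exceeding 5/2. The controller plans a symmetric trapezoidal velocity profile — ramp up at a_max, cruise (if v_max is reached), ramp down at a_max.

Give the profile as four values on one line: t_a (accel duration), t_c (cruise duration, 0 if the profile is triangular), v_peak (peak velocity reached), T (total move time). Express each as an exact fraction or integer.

t_a=14 t_c=0 v_peak=35 T=28

(v_max)²/a_max = 36²/(5/2) = 2592/5
490 < 2592/5 ⇒ no cruise
v_peak = √(490·5/2) = √1225 = 35
t_a = 35/(5/2) = 14; t_c = 0
T = 2·14 = 28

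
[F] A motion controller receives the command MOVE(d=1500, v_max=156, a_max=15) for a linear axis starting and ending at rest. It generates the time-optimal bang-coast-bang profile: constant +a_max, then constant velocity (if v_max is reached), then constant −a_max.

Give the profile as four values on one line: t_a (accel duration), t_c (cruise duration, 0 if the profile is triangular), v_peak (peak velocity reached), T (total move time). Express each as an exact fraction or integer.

vₘ²/aₘ = 156²/15 = 8112/5
1500 < 8112/5 → triangular
v_peak = √(1500·15) = √22500 = 150
t_a = 150/15 = 10; t_c = 0
T = 2·10 = 20

t_a=10 t_c=0 v_peak=150 T=20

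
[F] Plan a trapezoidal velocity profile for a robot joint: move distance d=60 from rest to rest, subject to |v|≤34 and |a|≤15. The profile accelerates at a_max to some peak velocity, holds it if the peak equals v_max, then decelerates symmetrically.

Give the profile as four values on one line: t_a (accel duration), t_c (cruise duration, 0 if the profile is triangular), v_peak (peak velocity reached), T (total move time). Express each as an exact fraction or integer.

t_a=2 t_c=0 v_peak=30 T=4

vₘ²/aₘ = 34²/15 = 1156/15
60 < 1156/15 ⇒ no cruise
v_peak = √(60·15) = √900 = 30
t_a = 30/15 = 2; t_c = 0
T = 2·2 = 4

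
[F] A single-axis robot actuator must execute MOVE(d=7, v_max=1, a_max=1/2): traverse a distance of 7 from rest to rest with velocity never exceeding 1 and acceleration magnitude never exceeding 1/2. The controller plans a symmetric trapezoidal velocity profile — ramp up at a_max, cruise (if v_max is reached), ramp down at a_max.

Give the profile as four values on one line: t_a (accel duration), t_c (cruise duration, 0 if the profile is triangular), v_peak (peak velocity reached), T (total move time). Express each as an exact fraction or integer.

t_a=2 t_c=5 v_peak=1 T=9

v_max²/a_max = 1²/(1/2) = 2
7 ≥ 2 so v_max reached
t_a = 1/(1/2) = 2; v_peak = 1
d_cruise = 7 − 2 = 5; t_c = 5/1 = 5
T = 2·2 + 5 = 9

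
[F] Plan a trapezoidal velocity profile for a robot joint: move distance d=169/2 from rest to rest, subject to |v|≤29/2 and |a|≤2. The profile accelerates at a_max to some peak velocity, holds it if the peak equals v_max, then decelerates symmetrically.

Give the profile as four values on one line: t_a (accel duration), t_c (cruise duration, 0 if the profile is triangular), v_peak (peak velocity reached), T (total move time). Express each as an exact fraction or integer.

vₘ²/aₘ = (29/2)²/2 = 841/8
169/2 < 841/8 ⇒ no cruise
v_peak = √(169/2·2) = √169 = 13
t_a = 13/2; t_c = 0
T = 2·13/2 = 13

t_a=13/2 t_c=0 v_peak=13 T=13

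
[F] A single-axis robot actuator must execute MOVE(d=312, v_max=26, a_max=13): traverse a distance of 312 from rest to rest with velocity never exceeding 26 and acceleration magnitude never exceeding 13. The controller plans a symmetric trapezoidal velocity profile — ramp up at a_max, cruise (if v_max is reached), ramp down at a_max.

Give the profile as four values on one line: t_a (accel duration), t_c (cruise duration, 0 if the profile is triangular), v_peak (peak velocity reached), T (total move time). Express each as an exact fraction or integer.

(v_max)²/a_max = 26²/13 = 52
312 ≥ 52 so v_max reached
t_a = 26/13 = 2; v_peak = 26
d_cruise = 312 − 52 = 260; t_c = 260/26 = 10
T = 2·2 + 10 = 14

t_a=2 t_c=10 v_peak=26 T=14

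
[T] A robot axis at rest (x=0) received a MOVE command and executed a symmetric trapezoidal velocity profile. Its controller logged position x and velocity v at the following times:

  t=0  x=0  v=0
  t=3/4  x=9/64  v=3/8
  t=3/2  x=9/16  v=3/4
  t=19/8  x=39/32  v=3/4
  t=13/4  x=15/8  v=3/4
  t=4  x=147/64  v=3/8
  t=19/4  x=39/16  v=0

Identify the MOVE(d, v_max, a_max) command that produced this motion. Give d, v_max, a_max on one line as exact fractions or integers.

final state: t=19/4, x=39/16, v=0 → d = 39/16
a_max = (3/8−0)/(3/4−0) = 1/2
max v = 3/4 over t∈[3/2,13/4] → v_max = 3/4
check: 3/4·(3/2+7/4) = 39/16 ✓

d=39/16 v_max=3/4 a_max=1/2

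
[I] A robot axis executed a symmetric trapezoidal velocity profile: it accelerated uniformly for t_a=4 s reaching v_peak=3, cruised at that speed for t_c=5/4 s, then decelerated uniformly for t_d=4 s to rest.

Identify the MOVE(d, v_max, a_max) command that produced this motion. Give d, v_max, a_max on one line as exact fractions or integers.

a_max = 3/4
d_a = ½·3·4 = 6; d_c = 3·5/4 = 15/4
d = 2·6 + 15/4 = 63/4
t_c = 5/4 > 0 ⇒ limit active, v_max = 3

d=63/4 v_max=3 a_max=3/4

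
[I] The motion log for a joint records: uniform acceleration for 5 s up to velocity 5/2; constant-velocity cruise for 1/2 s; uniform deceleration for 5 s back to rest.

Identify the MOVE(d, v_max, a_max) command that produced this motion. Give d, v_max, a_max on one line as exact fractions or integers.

d=55/4 v_max=5/2 a_max=1/2

a_max = (5/2)/5 = 1/2
d_a = ½·5/2·5 = 25/4; d_c = 5/2·1/2 = 5/4
d = 2·25/4 + 5/4 = 55/4
t_c = 1/2 > 0 → v_max = v_peak = 5/2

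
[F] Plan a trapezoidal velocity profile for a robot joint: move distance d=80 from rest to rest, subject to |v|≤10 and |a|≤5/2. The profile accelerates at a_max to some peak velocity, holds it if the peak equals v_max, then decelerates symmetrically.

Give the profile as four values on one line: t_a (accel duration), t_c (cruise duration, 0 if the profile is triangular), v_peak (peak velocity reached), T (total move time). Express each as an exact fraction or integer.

(v_max)²/a_max = 10²/(5/2) = 40
80 ≥ 40 ⇒ cruise phase
t_a = 10/(5/2) = 4; v_peak = 10
d_cruise = 80 − 40 = 40; t_c = 40/10 = 4
T = 2·4 + 4 = 12

t_a=4 t_c=4 v_peak=10 T=12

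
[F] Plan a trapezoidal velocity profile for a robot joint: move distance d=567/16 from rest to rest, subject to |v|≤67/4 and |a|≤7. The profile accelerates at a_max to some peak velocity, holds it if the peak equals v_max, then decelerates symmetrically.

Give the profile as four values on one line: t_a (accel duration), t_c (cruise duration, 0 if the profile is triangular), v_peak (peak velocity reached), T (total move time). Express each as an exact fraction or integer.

t_a=9/4 t_c=0 v_peak=63/4 T=9/2

vₘ²/aₘ = (67/4)²/7 = 4489/112
567/16 < 4489/112 → triangular
v_peak = √(567/16·7) = √(3969/16) = 63/4
t_a = (63/4)/7 = 9/4; t_c = 0
T = 2·9/4 = 9/2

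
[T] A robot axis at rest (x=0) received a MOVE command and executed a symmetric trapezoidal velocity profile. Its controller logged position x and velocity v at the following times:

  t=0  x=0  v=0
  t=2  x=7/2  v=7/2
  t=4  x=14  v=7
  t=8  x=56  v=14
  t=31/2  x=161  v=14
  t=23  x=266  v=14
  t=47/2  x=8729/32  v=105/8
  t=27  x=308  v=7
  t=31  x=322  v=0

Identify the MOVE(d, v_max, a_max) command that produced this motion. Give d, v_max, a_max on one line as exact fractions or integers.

d=322 v_max=14 a_max=7/4

final state: t=31, x=322, v=0 → d = 322
a_max = (7/2−0)/(2−0) = 7/4
max v = 14 over t∈[8,23] → v_max = 14
check: 14·(8+15) = 322 ✓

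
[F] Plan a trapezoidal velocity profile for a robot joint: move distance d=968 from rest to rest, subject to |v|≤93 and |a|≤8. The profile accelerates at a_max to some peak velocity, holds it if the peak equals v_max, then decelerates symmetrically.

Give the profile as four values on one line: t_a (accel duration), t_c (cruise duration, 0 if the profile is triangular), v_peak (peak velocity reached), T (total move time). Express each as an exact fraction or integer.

t_a=11 t_c=0 v_peak=88 T=22

vₘ²/aₘ = 93²/8 = 8649/8
968 < 8649/8 ⇒ no cruise
v_peak = √(968·8) = √7744 = 88
t_a = 88/8 = 11; t_c = 0
T = 2·11 = 22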